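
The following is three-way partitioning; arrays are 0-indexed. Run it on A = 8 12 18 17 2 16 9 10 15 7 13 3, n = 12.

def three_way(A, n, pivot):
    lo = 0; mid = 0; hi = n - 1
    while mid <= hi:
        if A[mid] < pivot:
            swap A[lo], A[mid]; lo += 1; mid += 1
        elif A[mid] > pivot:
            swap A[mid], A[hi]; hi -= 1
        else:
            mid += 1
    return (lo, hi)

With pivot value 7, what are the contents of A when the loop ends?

3 2 7 17 16 9 10 15 18 13 12 8

pivot = 7; lo=0, mid=0, hi=11
A[mid]=8>7: swap A[0],A[11]; hi=10 → 3 12 18 17 2 16 9 10 15 7 13 8
A[mid]=3<7: swap A[0],A[0]; lo=1,mid=1 → 3 12 18 17 2 16 9 10 15 7 13 8
A[mid]=12>7: swap A[1],A[10]; hi=9 → 3 13 18 17 2 16 9 10 15 7 12 8
A[mid]=13>7: swap A[1],A[9]; hi=8 → 3 7 18 17 2 16 9 10 15 13 12 8
A[mid]=7=7: mid=2
A[mid]=18>7: swap A[2],A[8]; hi=7 → 3 7 15 17 2 16 9 10 18 13 12 8
A[mid]=15>7: swap A[2],A[7]; hi=6 → 3 7 10 17 2 16 9 15 18 13 12 8
A[mid]=10>7: swap A[2],A[6]; hi=5 → 3 7 9 17 2 16 10 15 18 13 12 8
A[mid]=9>7: swap A[2],A[5]; hi=4 → 3 7 16 17 2 9 10 15 18 13 12 8
A[mid]=16>7: swap A[2],A[4]; hi=3 → 3 7 2 17 16 9 10 15 18 13 12 8
A[mid]=2<7: swap A[1],A[2]; lo=2,mid=3 → 3 2 7 17 16 9 10 15 18 13 12 8
A[mid]=17>7: swap A[3],A[3]; hi=2 → 3 2 7 17 16 9 10 15 18 13 12 8
end: lo=2, hi=2; A = 3 2 7 17 16 9 10 15 18 13 12 8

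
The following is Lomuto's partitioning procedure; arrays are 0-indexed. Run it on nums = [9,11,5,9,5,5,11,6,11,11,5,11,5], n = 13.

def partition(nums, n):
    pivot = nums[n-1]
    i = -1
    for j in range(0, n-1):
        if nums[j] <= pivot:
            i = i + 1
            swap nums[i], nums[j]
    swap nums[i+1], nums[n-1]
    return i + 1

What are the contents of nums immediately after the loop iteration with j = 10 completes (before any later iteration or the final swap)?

[5,5,5,5,11,9,11,6,11,11,9,11,5]

pivot=5, i=-1
j=0: 9>5, skip
j=1: 11>5, skip
j=2: 5≤5, i=0, swap(0,2) ⇒ [5,11,9,9,5,5,11,6,11,11,5,11,5]
j=3: 9>5, skip
j=4: 5≤5, i=1, swap(1,4) ⇒ [5,5,9,9,11,5,11,6,11,11,5,11,5]
j=5: 5≤5, i=2, swap(2,5) ⇒ [5,5,5,9,11,9,11,6,11,11,5,11,5]
j=6: 11>5, skip
j=7: 6>5, skip
j=8: 11>5, skip
j=9: 11>5, skip
j=10: 5≤5, i=3, swap(3,10) ⇒ [5,5,5,5,11,9,11,6,11,11,9,11,5]
(after j=10) nums = [5,5,5,5,11,9,11,6,11,11,9,11,5]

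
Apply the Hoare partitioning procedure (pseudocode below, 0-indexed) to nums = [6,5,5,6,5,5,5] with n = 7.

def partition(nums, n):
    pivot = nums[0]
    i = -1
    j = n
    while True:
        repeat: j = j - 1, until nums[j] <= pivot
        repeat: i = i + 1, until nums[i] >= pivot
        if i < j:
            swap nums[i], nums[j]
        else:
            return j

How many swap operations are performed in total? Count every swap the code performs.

pivot=6
j stops at 6 (5), i stops at 0 (6); swap ⇒ [5,5,5,6,5,5,6]
j stops at 5 (5), i stops at 3 (6); swap ⇒ [5,5,5,5,5,6,6]
j stops at 4, i stops at 5; i≥j ⇒ return 4. nums=[5,5,5,5,5,6,6]

2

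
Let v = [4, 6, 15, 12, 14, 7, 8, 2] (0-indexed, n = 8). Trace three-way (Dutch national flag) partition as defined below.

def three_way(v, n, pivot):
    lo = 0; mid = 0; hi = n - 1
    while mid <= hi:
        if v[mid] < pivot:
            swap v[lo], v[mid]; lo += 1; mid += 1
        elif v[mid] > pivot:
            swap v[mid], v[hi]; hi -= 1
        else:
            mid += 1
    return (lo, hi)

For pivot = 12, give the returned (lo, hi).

pivot = 12; lo=0, mid=0, hi=7
v[mid]=4<12: swap v[0],v[0]; lo=1,mid=1 → [4, 6, 15, 12, 14, 7, 8, 2]
v[mid]=6<12: swap v[1],v[1]; lo=2,mid=2 → [4, 6, 15, 12, 14, 7, 8, 2]
v[mid]=15>12: swap v[2],v[7]; hi=6 → [4, 6, 2, 12, 14, 7, 8, 15]
v[mid]=2<12: swap v[2],v[2]; lo=3,mid=3 → [4, 6, 2, 12, 14, 7, 8, 15]
v[mid]=12=12: mid=4
v[mid]=14>12: swap v[4],v[6]; hi=5 → [4, 6, 2, 12, 8, 7, 14, 15]
v[mid]=8<12: swap v[3],v[4]; lo=4,mid=5 → [4, 6, 2, 8, 12, 7, 14, 15]
v[mid]=7<12: swap v[4],v[5]; lo=5,mid=6 → [4, 6, 2, 8, 7, 12, 14, 15]
end: lo=5, hi=5; v = [4, 6, 2, 8, 7, 12, 14, 15]

(5, 5)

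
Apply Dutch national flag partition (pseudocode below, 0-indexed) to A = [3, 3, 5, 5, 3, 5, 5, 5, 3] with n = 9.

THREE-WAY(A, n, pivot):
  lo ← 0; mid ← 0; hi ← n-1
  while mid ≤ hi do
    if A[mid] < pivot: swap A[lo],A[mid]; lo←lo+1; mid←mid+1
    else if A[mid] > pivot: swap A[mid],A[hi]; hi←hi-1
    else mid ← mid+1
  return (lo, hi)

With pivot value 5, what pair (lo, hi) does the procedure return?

(4, 8)

lo=0 mid=0 hi=8
3<5: swap(0,0), lo=1 mid=1 ⇒ [3, 3, 5, 5, 3, 5, 5, 5, 3]
3<5: swap(1,1), lo=2 mid=2 ⇒ [3, 3, 5, 5, 3, 5, 5, 5, 3]
5=5: mid=3
5=5: mid=4
3<5: swap(2,4), lo=3 mid=5 ⇒ [3, 3, 3, 5, 5, 5, 5, 5, 3]
5=5: mid=6
5=5: mid=7
5=5: mid=8
3<5: swap(3,8), lo=4 mid=9 ⇒ [3, 3, 3, 3, 5, 5, 5, 5, 5]
done. lo=4 hi=8; A=[3, 3, 3, 3, 5, 5, 5, 5, 5]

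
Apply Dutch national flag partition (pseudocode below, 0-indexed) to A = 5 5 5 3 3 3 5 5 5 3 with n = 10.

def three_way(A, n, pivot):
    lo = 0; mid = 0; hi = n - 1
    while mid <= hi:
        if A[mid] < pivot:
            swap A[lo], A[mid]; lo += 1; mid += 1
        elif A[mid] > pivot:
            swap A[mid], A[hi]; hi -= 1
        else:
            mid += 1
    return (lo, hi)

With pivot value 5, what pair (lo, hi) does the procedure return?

pivot = 5; lo=0, mid=0, hi=9
A[mid]=5=5: mid=1
A[mid]=5=5: mid=2
A[mid]=5=5: mid=3
A[mid]=3<5: swap A[0],A[3]; lo=1,mid=4 → 3 5 5 5 3 3 5 5 5 3
A[mid]=3<5: swap A[1],A[4]; lo=2,mid=5 → 3 3 5 5 5 3 5 5 5 3
A[mid]=3<5: swap A[2],A[5]; lo=3,mid=6 → 3 3 3 5 5 5 5 5 5 3
A[mid]=5=5: mid=7
A[mid]=5=5: mid=8
A[mid]=5=5: mid=9
A[mid]=3<5: swap A[3],A[9]; lo=4,mid=10 → 3 3 3 3 5 5 5 5 5 5
end: lo=4, hi=9; A = 3 3 3 3 5 5 5 5 5 5

(4, 9)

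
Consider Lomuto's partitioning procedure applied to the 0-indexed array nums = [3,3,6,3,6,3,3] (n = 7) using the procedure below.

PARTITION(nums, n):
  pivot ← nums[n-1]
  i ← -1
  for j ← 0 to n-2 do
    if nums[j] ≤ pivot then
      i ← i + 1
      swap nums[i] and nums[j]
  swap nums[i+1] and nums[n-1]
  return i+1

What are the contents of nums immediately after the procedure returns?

[3,3,3,3,3,6,6]

pivot=3, i=-1
j=0: 3≤3, i=0, swap(0,0) ⇒ [3,3,6,3,6,3,3]
j=1: 3≤3, i=1, swap(1,1) ⇒ [3,3,6,3,6,3,3]
j=2: 6>3, skip
j=3: 3≤3, i=2, swap(2,3) ⇒ [3,3,3,6,6,3,3]
j=4: 6>3, skip
j=5: 3≤3, i=3, swap(3,5) ⇒ [3,3,3,3,6,6,3]
swap(4,6) ⇒ [3,3,3,3,3,6,6]; return 4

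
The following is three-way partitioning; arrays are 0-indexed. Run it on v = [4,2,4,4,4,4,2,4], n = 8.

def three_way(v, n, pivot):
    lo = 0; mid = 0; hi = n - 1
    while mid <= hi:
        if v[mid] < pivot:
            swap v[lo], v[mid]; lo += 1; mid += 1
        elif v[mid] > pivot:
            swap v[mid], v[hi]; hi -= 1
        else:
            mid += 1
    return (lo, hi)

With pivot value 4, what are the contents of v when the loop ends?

[2,2,4,4,4,4,4,4]

lo=0 mid=0 hi=7
4=4: mid=1
2<4: swap(0,1), lo=1 mid=2 ⇒ [2,4,4,4,4,4,2,4]
4=4: mid=3
4=4: mid=4
4=4: mid=5
4=4: mid=6
2<4: swap(1,6), lo=2 mid=7 ⇒ [2,2,4,4,4,4,4,4]
4=4: mid=8
done. lo=2 hi=7; v=[2,2,4,4,4,4,4,4]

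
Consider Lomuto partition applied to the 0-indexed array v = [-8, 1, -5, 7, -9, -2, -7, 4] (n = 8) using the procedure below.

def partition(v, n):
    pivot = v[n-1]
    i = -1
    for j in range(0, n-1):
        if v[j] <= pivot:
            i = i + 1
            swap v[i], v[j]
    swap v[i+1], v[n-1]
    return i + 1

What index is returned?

6

pivot=4, i=-1
j=0: -8≤4, i=0, swap(0,0) ⇒ [-8, 1, -5, 7, -9, -2, -7, 4]
j=1: 1≤4, i=1, swap(1,1) ⇒ [-8, 1, -5, 7, -9, -2, -7, 4]
j=2: -5≤4, i=2, swap(2,2) ⇒ [-8, 1, -5, 7, -9, -2, -7, 4]
j=3: 7>4, skip
j=4: -9≤4, i=3, swap(3,4) ⇒ [-8, 1, -5, -9, 7, -2, -7, 4]
j=5: -2≤4, i=4, swap(4,5) ⇒ [-8, 1, -5, -9, -2, 7, -7, 4]
j=6: -7≤4, i=5, swap(5,6) ⇒ [-8, 1, -5, -9, -2, -7, 7, 4]
swap(6,7) ⇒ [-8, 1, -5, -9, -2, -7, 4, 7]; return 6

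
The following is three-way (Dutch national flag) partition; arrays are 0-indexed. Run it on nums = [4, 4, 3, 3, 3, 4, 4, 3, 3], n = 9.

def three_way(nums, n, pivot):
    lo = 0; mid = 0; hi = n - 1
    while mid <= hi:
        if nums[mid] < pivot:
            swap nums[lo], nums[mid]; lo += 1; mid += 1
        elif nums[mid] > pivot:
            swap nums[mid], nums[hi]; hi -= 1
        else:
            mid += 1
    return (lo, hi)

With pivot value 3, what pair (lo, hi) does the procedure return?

(0, 4)

pivot = 3; lo=0, mid=0, hi=8
nums[mid]=4>3: swap nums[0],nums[8]; hi=7 → [3, 4, 3, 3, 3, 4, 4, 3, 4]
nums[mid]=3=3: mid=1
nums[mid]=4>3: swap nums[1],nums[7]; hi=6 → [3, 3, 3, 3, 3, 4, 4, 4, 4]
nums[mid]=3=3: mid=2
nums[mid]=3=3: mid=3
nums[mid]=3=3: mid=4
nums[mid]=3=3: mid=5
nums[mid]=4>3: swap nums[5],nums[6]; hi=5 → [3, 3, 3, 3, 3, 4, 4, 4, 4]
nums[mid]=4>3: swap nums[5],nums[5]; hi=4 → [3, 3, 3, 3, 3, 4, 4, 4, 4]
end: lo=0, hi=4; nums = [3, 3, 3, 3, 3, 4, 4, 4, 4]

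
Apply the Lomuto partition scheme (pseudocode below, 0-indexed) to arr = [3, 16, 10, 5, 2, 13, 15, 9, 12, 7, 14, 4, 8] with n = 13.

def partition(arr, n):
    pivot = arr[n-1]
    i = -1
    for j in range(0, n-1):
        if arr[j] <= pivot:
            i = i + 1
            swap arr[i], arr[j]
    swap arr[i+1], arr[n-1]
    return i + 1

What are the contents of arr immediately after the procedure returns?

[3, 5, 2, 7, 4, 8, 15, 9, 12, 16, 14, 10, 13]

pivot = arr[12] = 8; i = -1
j=0: arr[0]=3 ≤ 8 → i=0, swap arr[0],arr[0] (no change) → [3, 16, 10, 5, 2, 13, 15, 9, 12, 7, 14, 4, 8]
j=1: arr[1]=16 > 8 → no swap
j=2: arr[2]=10 > 8 → no swap
j=3: arr[3]=5 ≤ 8 → i=1, swap arr[1],arr[3] → [3, 5, 10, 16, 2, 13, 15, 9, 12, 7, 14, 4, 8]
j=4: arr[4]=2 ≤ 8 → i=2, swap arr[2],arr[4] → [3, 5, 2, 16, 10, 13, 15, 9, 12, 7, 14, 4, 8]
j=5: arr[5]=13 > 8 → no swap
j=6: arr[6]=15 > 8 → no swap
j=7: arr[7]=9 > 8 → no swap
j=8: arr[8]=12 > 8 → no swap
j=9: arr[9]=7 ≤ 8 → i=3, swap arr[3],arr[9] → [3, 5, 2, 7, 10, 13, 15, 9, 12, 16, 14, 4, 8]
j=10: arr[10]=14 > 8 → no swap
j=11: arr[11]=4 ≤ 8 → i=4, swap arr[4],arr[11] → [3, 5, 2, 7, 4, 13, 15, 9, 12, 16, 14, 10, 8]
final swap arr[5],arr[12] → [3, 5, 2, 7, 4, 8, 15, 9, 12, 16, 14, 10, 13]; return 5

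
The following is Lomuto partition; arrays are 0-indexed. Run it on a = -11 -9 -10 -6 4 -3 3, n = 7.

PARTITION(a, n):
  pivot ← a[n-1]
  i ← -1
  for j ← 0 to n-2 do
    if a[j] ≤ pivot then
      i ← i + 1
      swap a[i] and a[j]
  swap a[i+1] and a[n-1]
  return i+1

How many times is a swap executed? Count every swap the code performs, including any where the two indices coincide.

6

pivot = a[6] = 3; i = -1
j=0: a[0]=-11 ≤ 3 → i=0, swap a[0],a[0] (no change) → -11 -9 -10 -6 4 -3 3
j=1: a[1]=-9 ≤ 3 → i=1, swap a[1],a[1] (no change) → -11 -9 -10 -6 4 -3 3
j=2: a[2]=-10 ≤ 3 → i=2, swap a[2],a[2] (no change) → -11 -9 -10 -6 4 -3 3
j=3: a[3]=-6 ≤ 3 → i=3, swap a[3],a[3] (no change) → -11 -9 -10 -6 4 -3 3
j=4: a[4]=4 > 3 → no swap
j=5: a[5]=-3 ≤ 3 → i=4, swap a[4],a[5] → -11 -9 -10 -6 -3 4 3
final swap a[5],a[6] → -11 -9 -10 -6 -3 3 4; return 5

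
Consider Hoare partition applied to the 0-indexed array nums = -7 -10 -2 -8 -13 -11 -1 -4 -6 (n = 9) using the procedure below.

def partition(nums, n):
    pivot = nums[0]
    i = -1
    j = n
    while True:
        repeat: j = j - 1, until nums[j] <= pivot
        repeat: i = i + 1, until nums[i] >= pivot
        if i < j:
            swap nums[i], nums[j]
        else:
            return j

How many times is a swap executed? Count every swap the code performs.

2

pivot = nums[0] = -7; i = -1, j = 9
j→5 (nums[5]=-11≤-7), i→0 (nums[0]=-7≥-7); i<j, swap → -11 -10 -2 -8 -13 -7 -1 -4 -6
j→4 (nums[4]=-13≤-7), i→2 (nums[2]=-2≥-7); i<j, swap → -11 -10 -13 -8 -2 -7 -1 -4 -6
j→3, i→4; i≥j, return j=3. nums = -11 -10 -13 -8 -2 -7 -1 -4 -6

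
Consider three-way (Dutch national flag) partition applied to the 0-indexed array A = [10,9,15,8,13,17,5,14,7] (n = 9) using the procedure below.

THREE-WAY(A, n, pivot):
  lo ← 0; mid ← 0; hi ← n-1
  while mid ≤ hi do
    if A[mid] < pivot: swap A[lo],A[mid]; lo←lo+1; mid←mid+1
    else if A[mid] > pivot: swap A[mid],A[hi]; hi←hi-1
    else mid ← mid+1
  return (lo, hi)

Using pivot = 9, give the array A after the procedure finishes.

[7,5,8,9,17,13,14,15,10]

lo=0 mid=0 hi=8
10>9: swap(0,8), hi=7 ⇒ [7,9,15,8,13,17,5,14,10]
7<9: swap(0,0), lo=1 mid=1 ⇒ [7,9,15,8,13,17,5,14,10]
9=9: mid=2
15>9: swap(2,7), hi=6 ⇒ [7,9,14,8,13,17,5,15,10]
14>9: swap(2,6), hi=5 ⇒ [7,9,5,8,13,17,14,15,10]
5<9: swap(1,2), lo=2 mid=3 ⇒ [7,5,9,8,13,17,14,15,10]
8<9: swap(2,3), lo=3 mid=4 ⇒ [7,5,8,9,13,17,14,15,10]
13>9: swap(4,5), hi=4 ⇒ [7,5,8,9,17,13,14,15,10]
17>9: swap(4,4), hi=3 ⇒ [7,5,8,9,17,13,14,15,10]
done. lo=3 hi=3; A=[7,5,8,9,17,13,14,15,10]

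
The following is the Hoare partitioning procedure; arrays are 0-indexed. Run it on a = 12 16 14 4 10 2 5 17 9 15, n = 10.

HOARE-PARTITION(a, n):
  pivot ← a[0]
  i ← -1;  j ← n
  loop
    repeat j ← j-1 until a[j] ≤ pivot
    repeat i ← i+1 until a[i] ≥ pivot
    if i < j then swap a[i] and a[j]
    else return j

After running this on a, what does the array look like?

pivot=12
j stops at 8 (9), i stops at 0 (12); swap ⇒ 9 16 14 4 10 2 5 17 12 15
j stops at 6 (5), i stops at 1 (16); swap ⇒ 9 5 14 4 10 2 16 17 12 15
j stops at 5 (2), i stops at 2 (14); swap ⇒ 9 5 2 4 10 14 16 17 12 15
j stops at 4, i stops at 5; i≥j ⇒ return 4. a=9 5 2 4 10 14 16 17 12 15

9 5 2 4 10 14 16 17 12 15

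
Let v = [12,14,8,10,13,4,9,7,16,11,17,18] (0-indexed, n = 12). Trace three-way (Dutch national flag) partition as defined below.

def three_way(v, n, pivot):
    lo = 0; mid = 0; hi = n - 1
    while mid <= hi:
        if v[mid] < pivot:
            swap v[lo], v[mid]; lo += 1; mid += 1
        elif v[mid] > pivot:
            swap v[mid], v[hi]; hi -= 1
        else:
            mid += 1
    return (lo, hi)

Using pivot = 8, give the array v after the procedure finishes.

pivot = 8; lo=0, mid=0, hi=11
v[mid]=12>8: swap v[0],v[11]; hi=10 → [18,14,8,10,13,4,9,7,16,11,17,12]
v[mid]=18>8: swap v[0],v[10]; hi=9 → [17,14,8,10,13,4,9,7,16,11,18,12]
v[mid]=17>8: swap v[0],v[9]; hi=8 → [11,14,8,10,13,4,9,7,16,17,18,12]
v[mid]=11>8: swap v[0],v[8]; hi=7 → [16,14,8,10,13,4,9,7,11,17,18,12]
v[mid]=16>8: swap v[0],v[7]; hi=6 → [7,14,8,10,13,4,9,16,11,17,18,12]
v[mid]=7<8: swap v[0],v[0]; lo=1,mid=1 → [7,14,8,10,13,4,9,16,11,17,18,12]
v[mid]=14>8: swap v[1],v[6]; hi=5 → [7,9,8,10,13,4,14,16,11,17,18,12]
v[mid]=9>8: swap v[1],v[5]; hi=4 → [7,4,8,10,13,9,14,16,11,17,18,12]
v[mid]=4<8: swap v[1],v[1]; lo=2,mid=2 → [7,4,8,10,13,9,14,16,11,17,18,12]
v[mid]=8=8: mid=3
v[mid]=10>8: swap v[3],v[4]; hi=3 → [7,4,8,13,10,9,14,16,11,17,18,12]
v[mid]=13>8: swap v[3],v[3]; hi=2 → [7,4,8,13,10,9,14,16,11,17,18,12]
end: lo=2, hi=2; v = [7,4,8,13,10,9,14,16,11,17,18,12]

[7,4,8,13,10,9,14,16,11,17,18,12]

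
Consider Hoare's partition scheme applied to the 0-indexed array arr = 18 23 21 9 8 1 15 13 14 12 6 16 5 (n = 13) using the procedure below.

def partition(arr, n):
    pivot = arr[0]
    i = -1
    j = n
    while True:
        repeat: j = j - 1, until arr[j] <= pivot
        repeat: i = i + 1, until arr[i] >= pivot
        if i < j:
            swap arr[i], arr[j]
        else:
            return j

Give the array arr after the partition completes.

pivot=18
j stops at 12 (5), i stops at 0 (18); swap ⇒ 5 23 21 9 8 1 15 13 14 12 6 16 18
j stops at 11 (16), i stops at 1 (23); swap ⇒ 5 16 21 9 8 1 15 13 14 12 6 23 18
j stops at 10 (6), i stops at 2 (21); swap ⇒ 5 16 6 9 8 1 15 13 14 12 21 23 18
j stops at 9, i stops at 10; i≥j ⇒ return 9. arr=5 16 6 9 8 1 15 13 14 12 21 23 18

5 16 6 9 8 1 15 13 14 12 21 23 18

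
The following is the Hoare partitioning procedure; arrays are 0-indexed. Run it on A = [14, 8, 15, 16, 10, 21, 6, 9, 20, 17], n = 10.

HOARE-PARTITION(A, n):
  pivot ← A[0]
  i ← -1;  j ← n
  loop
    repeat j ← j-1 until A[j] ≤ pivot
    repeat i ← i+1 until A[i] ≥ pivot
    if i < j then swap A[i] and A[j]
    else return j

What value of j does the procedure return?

pivot=14
j stops at 7 (9), i stops at 0 (14); swap ⇒ [9, 8, 15, 16, 10, 21, 6, 14, 20, 17]
j stops at 6 (6), i stops at 2 (15); swap ⇒ [9, 8, 6, 16, 10, 21, 15, 14, 20, 17]
j stops at 4 (10), i stops at 3 (16); swap ⇒ [9, 8, 6, 10, 16, 21, 15, 14, 20, 17]
j stops at 3, i stops at 4; i≥j ⇒ return 3. A=[9, 8, 6, 10, 16, 21, 15, 14, 20, 17]

3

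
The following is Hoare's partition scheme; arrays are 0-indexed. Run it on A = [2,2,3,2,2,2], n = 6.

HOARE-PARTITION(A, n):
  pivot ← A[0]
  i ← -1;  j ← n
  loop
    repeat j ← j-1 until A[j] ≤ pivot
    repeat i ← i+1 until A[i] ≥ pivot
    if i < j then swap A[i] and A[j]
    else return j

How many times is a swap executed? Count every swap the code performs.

3

pivot = A[0] = 2; i = -1, j = 6
j→5 (A[5]=2≤2), i→0 (A[0]=2≥2); i<j, swap → [2,2,3,2,2,2]
j→4 (A[4]=2≤2), i→1 (A[1]=2≥2); i<j, swap → [2,2,3,2,2,2]
j→3 (A[3]=2≤2), i→2 (A[2]=3≥2); i<j, swap → [2,2,2,3,2,2]
j→2, i→3; i≥j, return j=2. A = [2,2,2,3,2,2]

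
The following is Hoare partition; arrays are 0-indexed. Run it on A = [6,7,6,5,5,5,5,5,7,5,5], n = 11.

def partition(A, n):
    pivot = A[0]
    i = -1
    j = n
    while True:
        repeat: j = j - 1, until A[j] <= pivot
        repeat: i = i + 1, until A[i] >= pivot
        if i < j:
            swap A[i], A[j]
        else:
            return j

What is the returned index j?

6

pivot = A[0] = 6; i = -1, j = 11
j→10 (A[10]=5≤6), i→0 (A[0]=6≥6); i<j, swap → [5,7,6,5,5,5,5,5,7,5,6]
j→9 (A[9]=5≤6), i→1 (A[1]=7≥6); i<j, swap → [5,5,6,5,5,5,5,5,7,7,6]
j→7 (A[7]=5≤6), i→2 (A[2]=6≥6); i<j, swap → [5,5,5,5,5,5,5,6,7,7,6]
j→6, i→7; i≥j, return j=6. A = [5,5,5,5,5,5,5,6,7,7,6]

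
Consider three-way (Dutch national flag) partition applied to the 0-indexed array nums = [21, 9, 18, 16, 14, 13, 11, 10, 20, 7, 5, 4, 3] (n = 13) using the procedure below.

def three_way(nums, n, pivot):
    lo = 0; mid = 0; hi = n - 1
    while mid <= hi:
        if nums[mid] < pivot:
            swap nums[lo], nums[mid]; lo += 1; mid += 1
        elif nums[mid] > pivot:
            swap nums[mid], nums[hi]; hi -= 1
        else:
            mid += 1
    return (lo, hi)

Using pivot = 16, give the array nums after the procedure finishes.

pivot = 16; lo=0, mid=0, hi=12
nums[mid]=21>16: swap nums[0],nums[12]; hi=11 → [3, 9, 18, 16, 14, 13, 11, 10, 20, 7, 5, 4, 21]
nums[mid]=3<16: swap nums[0],nums[0]; lo=1,mid=1 → [3, 9, 18, 16, 14, 13, 11, 10, 20, 7, 5, 4, 21]
nums[mid]=9<16: swap nums[1],nums[1]; lo=2,mid=2 → [3, 9, 18, 16, 14, 13, 11, 10, 20, 7, 5, 4, 21]
nums[mid]=18>16: swap nums[2],nums[11]; hi=10 → [3, 9, 4, 16, 14, 13, 11, 10, 20, 7, 5, 18, 21]
nums[mid]=4<16: swap nums[2],nums[2]; lo=3,mid=3 → [3, 9, 4, 16, 14, 13, 11, 10, 20, 7, 5, 18, 21]
nums[mid]=16=16: mid=4
nums[mid]=14<16: swap nums[3],nums[4]; lo=4,mid=5 → [3, 9, 4, 14, 16, 13, 11, 10, 20, 7, 5, 18, 21]
nums[mid]=13<16: swap nums[4],nums[5]; lo=5,mid=6 → [3, 9, 4, 14, 13, 16, 11, 10, 20, 7, 5, 18, 21]
nums[mid]=11<16: swap nums[5],nums[6]; lo=6,mid=7 → [3, 9, 4, 14, 13, 11, 16, 10, 20, 7, 5, 18, 21]
nums[mid]=10<16: swap nums[6],nums[7]; lo=7,mid=8 → [3, 9, 4, 14, 13, 11, 10, 16, 20, 7, 5, 18, 21]
nums[mid]=20>16: swap nums[8],nums[10]; hi=9 → [3, 9, 4, 14, 13, 11, 10, 16, 5, 7, 20, 18, 21]
nums[mid]=5<16: swap nums[7],nums[8]; lo=8,mid=9 → [3, 9, 4, 14, 13, 11, 10, 5, 16, 7, 20, 18, 21]
nums[mid]=7<16: swap nums[8],nums[9]; lo=9,mid=10 → [3, 9, 4, 14, 13, 11, 10, 5, 7, 16, 20, 18, 21]
end: lo=9, hi=9; nums = [3, 9, 4, 14, 13, 11, 10, 5, 7, 16, 20, 18, 21]

[3, 9, 4, 14, 13, 11, 10, 5, 7, 16, 20, 18, 21]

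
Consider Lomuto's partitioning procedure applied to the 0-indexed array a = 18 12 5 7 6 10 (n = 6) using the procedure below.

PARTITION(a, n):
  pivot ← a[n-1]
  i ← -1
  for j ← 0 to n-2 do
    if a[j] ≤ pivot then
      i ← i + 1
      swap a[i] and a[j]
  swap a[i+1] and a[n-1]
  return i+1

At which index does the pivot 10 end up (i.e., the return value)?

3

pivot = a[5] = 10; i = -1
j=0: a[0]=18 > 10 → no swap
j=1: a[1]=12 > 10 → no swap
j=2: a[2]=5 ≤ 10 → i=0, swap a[0],a[2] → 5 12 18 7 6 10
j=3: a[3]=7 ≤ 10 → i=1, swap a[1],a[3] → 5 7 18 12 6 10
j=4: a[4]=6 ≤ 10 → i=2, swap a[2],a[4] → 5 7 6 12 18 10
final swap a[3],a[5] → 5 7 6 10 18 12; return 3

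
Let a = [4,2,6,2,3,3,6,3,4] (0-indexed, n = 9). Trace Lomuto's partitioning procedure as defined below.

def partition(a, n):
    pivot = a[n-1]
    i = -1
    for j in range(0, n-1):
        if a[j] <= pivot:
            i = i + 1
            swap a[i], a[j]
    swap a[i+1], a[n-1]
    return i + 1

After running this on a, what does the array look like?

pivot = a[8] = 4; i = -1
j=0: a[0]=4 ≤ 4 → i=0, swap a[0],a[0] (no change) → [4,2,6,2,3,3,6,3,4]
j=1: a[1]=2 ≤ 4 → i=1, swap a[1],a[1] (no change) → [4,2,6,2,3,3,6,3,4]
j=2: a[2]=6 > 4 → no swap
j=3: a[3]=2 ≤ 4 → i=2, swap a[2],a[3] → [4,2,2,6,3,3,6,3,4]
j=4: a[4]=3 ≤ 4 → i=3, swap a[3],a[4] → [4,2,2,3,6,3,6,3,4]
j=5: a[5]=3 ≤ 4 → i=4, swap a[4],a[5] → [4,2,2,3,3,6,6,3,4]
j=6: a[6]=6 > 4 → no swap
j=7: a[7]=3 ≤ 4 → i=5, swap a[5],a[7] → [4,2,2,3,3,3,6,6,4]
final swap a[6],a[8] → [4,2,2,3,3,3,4,6,6]; return 6

[4,2,2,3,3,3,4,6,6]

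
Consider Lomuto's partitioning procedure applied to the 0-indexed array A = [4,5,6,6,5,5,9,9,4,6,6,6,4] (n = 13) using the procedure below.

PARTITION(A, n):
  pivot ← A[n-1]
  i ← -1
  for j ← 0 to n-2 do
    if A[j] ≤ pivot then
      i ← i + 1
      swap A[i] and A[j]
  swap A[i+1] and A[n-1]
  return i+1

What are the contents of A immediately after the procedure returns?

[4,4,4,6,5,5,9,9,5,6,6,6,6]

pivot=4, i=-1
j=0: 4≤4, i=0, swap(0,0) ⇒ [4,5,6,6,5,5,9,9,4,6,6,6,4]
j=1: 5>4, skip
j=2: 6>4, skip
j=3: 6>4, skip
j=4: 5>4, skip
j=5: 5>4, skip
j=6: 9>4, skip
j=7: 9>4, skip
j=8: 4≤4, i=1, swap(1,8) ⇒ [4,4,6,6,5,5,9,9,5,6,6,6,4]
j=9: 6>4, skip
j=10: 6>4, skip
j=11: 6>4, skip
swap(2,12) ⇒ [4,4,4,6,5,5,9,9,5,6,6,6,6]; return 2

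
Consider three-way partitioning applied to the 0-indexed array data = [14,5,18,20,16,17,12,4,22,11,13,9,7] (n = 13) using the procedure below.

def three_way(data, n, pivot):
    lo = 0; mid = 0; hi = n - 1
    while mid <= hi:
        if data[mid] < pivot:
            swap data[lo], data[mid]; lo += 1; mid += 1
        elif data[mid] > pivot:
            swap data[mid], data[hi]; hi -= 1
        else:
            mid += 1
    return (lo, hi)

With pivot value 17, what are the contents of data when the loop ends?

[14,5,7,9,16,12,4,13,11,17,22,20,18]

lo=0 mid=0 hi=12
14<17: swap(0,0), lo=1 mid=1 ⇒ [14,5,18,20,16,17,12,4,22,11,13,9,7]
5<17: swap(1,1), lo=2 mid=2 ⇒ [14,5,18,20,16,17,12,4,22,11,13,9,7]
18>17: swap(2,12), hi=11 ⇒ [14,5,7,20,16,17,12,4,22,11,13,9,18]
7<17: swap(2,2), lo=3 mid=3 ⇒ [14,5,7,20,16,17,12,4,22,11,13,9,18]
20>17: swap(3,11), hi=10 ⇒ [14,5,7,9,16,17,12,4,22,11,13,20,18]
9<17: swap(3,3), lo=4 mid=4 ⇒ [14,5,7,9,16,17,12,4,22,11,13,20,18]
16<17: swap(4,4), lo=5 mid=5 ⇒ [14,5,7,9,16,17,12,4,22,11,13,20,18]
17=17: mid=6
12<17: swap(5,6), lo=6 mid=7 ⇒ [14,5,7,9,16,12,17,4,22,11,13,20,18]
4<17: swap(6,7), lo=7 mid=8 ⇒ [14,5,7,9,16,12,4,17,22,11,13,20,18]
22>17: swap(8,10), hi=9 ⇒ [14,5,7,9,16,12,4,17,13,11,22,20,18]
13<17: swap(7,8), lo=8 mid=9 ⇒ [14,5,7,9,16,12,4,13,17,11,22,20,18]
11<17: swap(8,9), lo=9 mid=10 ⇒ [14,5,7,9,16,12,4,13,11,17,22,20,18]
done. lo=9 hi=9; data=[14,5,7,9,16,12,4,13,11,17,22,20,18]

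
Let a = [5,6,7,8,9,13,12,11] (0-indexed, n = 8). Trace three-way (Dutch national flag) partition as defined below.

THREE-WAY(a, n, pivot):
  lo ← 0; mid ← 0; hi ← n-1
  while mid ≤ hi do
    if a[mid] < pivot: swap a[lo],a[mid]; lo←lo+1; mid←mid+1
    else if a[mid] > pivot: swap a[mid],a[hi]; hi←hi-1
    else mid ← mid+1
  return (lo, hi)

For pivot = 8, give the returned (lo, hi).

pivot = 8; lo=0, mid=0, hi=7
a[mid]=5<8: swap a[0],a[0]; lo=1,mid=1 → [5,6,7,8,9,13,12,11]
a[mid]=6<8: swap a[1],a[1]; lo=2,mid=2 → [5,6,7,8,9,13,12,11]
a[mid]=7<8: swap a[2],a[2]; lo=3,mid=3 → [5,6,7,8,9,13,12,11]
a[mid]=8=8: mid=4
a[mid]=9>8: swap a[4],a[7]; hi=6 → [5,6,7,8,11,13,12,9]
a[mid]=11>8: swap a[4],a[6]; hi=5 → [5,6,7,8,12,13,11,9]
a[mid]=12>8: swap a[4],a[5]; hi=4 → [5,6,7,8,13,12,11,9]
a[mid]=13>8: swap a[4],a[4]; hi=3 → [5,6,7,8,13,12,11,9]
end: lo=3, hi=3; a = [5,6,7,8,13,12,11,9]

(3, 3)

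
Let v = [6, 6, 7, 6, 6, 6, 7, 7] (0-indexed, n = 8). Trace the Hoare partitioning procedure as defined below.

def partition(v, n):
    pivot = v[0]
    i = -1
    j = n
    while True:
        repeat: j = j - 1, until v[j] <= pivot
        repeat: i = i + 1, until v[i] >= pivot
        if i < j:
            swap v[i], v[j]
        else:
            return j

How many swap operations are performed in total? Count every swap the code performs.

pivot=6
j stops at 5 (6), i stops at 0 (6); swap ⇒ [6, 6, 7, 6, 6, 6, 7, 7]
j stops at 4 (6), i stops at 1 (6); swap ⇒ [6, 6, 7, 6, 6, 6, 7, 7]
j stops at 3 (6), i stops at 2 (7); swap ⇒ [6, 6, 6, 7, 6, 6, 7, 7]
j stops at 2, i stops at 3; i≥j ⇒ return 2. v=[6, 6, 6, 7, 6, 6, 7, 7]

3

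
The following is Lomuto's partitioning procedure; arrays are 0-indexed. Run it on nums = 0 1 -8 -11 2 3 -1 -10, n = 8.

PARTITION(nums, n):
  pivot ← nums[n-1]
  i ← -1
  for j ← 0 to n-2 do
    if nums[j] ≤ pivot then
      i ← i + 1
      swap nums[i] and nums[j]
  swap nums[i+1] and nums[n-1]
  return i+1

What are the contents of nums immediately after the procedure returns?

-11 -10 -8 0 2 3 -1 1

pivot=-10, i=-1
j=0: 0>-10, skip
j=1: 1>-10, skip
j=2: -8>-10, skip
j=3: -11≤-10, i=0, swap(0,3) ⇒ -11 1 -8 0 2 3 -1 -10
j=4: 2>-10, skip
j=5: 3>-10, skip
j=6: -1>-10, skip
swap(1,7) ⇒ -11 -10 -8 0 2 3 -1 1; return 1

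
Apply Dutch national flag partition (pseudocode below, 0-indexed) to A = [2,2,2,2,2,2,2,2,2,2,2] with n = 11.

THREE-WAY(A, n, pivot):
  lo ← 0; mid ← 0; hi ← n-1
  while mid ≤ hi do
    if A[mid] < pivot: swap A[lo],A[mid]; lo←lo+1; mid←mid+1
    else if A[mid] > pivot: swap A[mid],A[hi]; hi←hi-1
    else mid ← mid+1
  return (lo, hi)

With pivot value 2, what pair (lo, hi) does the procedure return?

(0, 10)

pivot = 2; lo=0, mid=0, hi=10
A[mid]=2=2: mid=1
A[mid]=2=2: mid=2
A[mid]=2=2: mid=3
A[mid]=2=2: mid=4
A[mid]=2=2: mid=5
A[mid]=2=2: mid=6
A[mid]=2=2: mid=7
A[mid]=2=2: mid=8
A[mid]=2=2: mid=9
A[mid]=2=2: mid=10
A[mid]=2=2: mid=11
end: lo=0, hi=10; A = [2,2,2,2,2,2,2,2,2,2,2]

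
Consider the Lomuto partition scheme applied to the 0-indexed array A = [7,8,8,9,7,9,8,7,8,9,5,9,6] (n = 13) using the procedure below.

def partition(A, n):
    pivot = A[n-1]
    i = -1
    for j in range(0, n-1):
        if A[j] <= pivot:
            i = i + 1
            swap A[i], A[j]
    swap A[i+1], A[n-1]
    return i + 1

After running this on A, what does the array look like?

[5,6,8,9,7,9,8,7,8,9,7,9,8]

pivot = A[12] = 6; i = -1
j=0: A[0]=7 > 6 → no swap
j=1: A[1]=8 > 6 → no swap
j=2: A[2]=8 > 6 → no swap
j=3: A[3]=9 > 6 → no swap
j=4: A[4]=7 > 6 → no swap
j=5: A[5]=9 > 6 → no swap
j=6: A[6]=8 > 6 → no swap
j=7: A[7]=7 > 6 → no swap
j=8: A[8]=8 > 6 → no swap
j=9: A[9]=9 > 6 → no swap
j=10: A[10]=5 ≤ 6 → i=0, swap A[0],A[10] → [5,8,8,9,7,9,8,7,8,9,7,9,6]
j=11: A[11]=9 > 6 → no swap
final swap A[1],A[12] → [5,6,8,9,7,9,8,7,8,9,7,9,8]; return 1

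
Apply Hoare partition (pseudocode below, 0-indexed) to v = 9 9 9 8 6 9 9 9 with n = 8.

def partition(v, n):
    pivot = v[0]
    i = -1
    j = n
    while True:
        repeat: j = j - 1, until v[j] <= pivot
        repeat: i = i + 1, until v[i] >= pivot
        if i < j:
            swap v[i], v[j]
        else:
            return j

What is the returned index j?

pivot = v[0] = 9; i = -1, j = 8
j→7 (v[7]=9≤9), i→0 (v[0]=9≥9); i<j, swap → 9 9 9 8 6 9 9 9
j→6 (v[6]=9≤9), i→1 (v[1]=9≥9); i<j, swap → 9 9 9 8 6 9 9 9
j→5 (v[5]=9≤9), i→2 (v[2]=9≥9); i<j, swap → 9 9 9 8 6 9 9 9
j→4, i→5; i≥j, return j=4. v = 9 9 9 8 6 9 9 9

4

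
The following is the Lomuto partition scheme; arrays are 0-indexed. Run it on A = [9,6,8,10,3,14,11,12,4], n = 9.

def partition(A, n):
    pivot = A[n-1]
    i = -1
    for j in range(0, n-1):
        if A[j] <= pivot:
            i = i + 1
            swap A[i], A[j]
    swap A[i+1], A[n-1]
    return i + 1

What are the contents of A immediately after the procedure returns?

pivot=4, i=-1
j=0: 9>4, skip
j=1: 6>4, skip
j=2: 8>4, skip
j=3: 10>4, skip
j=4: 3≤4, i=0, swap(0,4) ⇒ [3,6,8,10,9,14,11,12,4]
j=5: 14>4, skip
j=6: 11>4, skip
j=7: 12>4, skip
swap(1,8) ⇒ [3,4,8,10,9,14,11,12,6]; return 1

[3,4,8,10,9,14,11,12,6]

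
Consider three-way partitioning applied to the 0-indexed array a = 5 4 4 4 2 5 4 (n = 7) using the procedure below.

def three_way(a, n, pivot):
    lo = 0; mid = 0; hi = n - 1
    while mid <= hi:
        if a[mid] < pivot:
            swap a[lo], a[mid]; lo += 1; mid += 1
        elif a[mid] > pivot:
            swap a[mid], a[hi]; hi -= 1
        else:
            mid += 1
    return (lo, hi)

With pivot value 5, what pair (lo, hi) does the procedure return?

lo=0 mid=0 hi=6
5=5: mid=1
4<5: swap(0,1), lo=1 mid=2 ⇒ 4 5 4 4 2 5 4
4<5: swap(1,2), lo=2 mid=3 ⇒ 4 4 5 4 2 5 4
4<5: swap(2,3), lo=3 mid=4 ⇒ 4 4 4 5 2 5 4
2<5: swap(3,4), lo=4 mid=5 ⇒ 4 4 4 2 5 5 4
5=5: mid=6
4<5: swap(4,6), lo=5 mid=7 ⇒ 4 4 4 2 4 5 5
done. lo=5 hi=6; a=4 4 4 2 4 5 5

(5, 6)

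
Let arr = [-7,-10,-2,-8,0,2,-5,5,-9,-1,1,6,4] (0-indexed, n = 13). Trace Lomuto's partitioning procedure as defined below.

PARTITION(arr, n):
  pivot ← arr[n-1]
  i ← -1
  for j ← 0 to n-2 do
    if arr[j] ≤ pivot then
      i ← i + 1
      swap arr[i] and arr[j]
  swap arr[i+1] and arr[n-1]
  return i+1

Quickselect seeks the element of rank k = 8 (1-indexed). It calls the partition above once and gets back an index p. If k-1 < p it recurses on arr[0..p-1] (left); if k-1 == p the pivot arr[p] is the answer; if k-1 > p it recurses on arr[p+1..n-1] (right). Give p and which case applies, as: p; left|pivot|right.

pivot=4, i=-1
j=0: -7≤4, i=0, swap(0,0) ⇒ [-7,-10,-2,-8,0,2,-5,5,-9,-1,1,6,4]
j=1: -10≤4, i=1, swap(1,1) ⇒ [-7,-10,-2,-8,0,2,-5,5,-9,-1,1,6,4]
j=2: -2≤4, i=2, swap(2,2) ⇒ [-7,-10,-2,-8,0,2,-5,5,-9,-1,1,6,4]
j=3: -8≤4, i=3, swap(3,3) ⇒ [-7,-10,-2,-8,0,2,-5,5,-9,-1,1,6,4]
j=4: 0≤4, i=4, swap(4,4) ⇒ [-7,-10,-2,-8,0,2,-5,5,-9,-1,1,6,4]
j=5: 2≤4, i=5, swap(5,5) ⇒ [-7,-10,-2,-8,0,2,-5,5,-9,-1,1,6,4]
j=6: -5≤4, i=6, swap(6,6) ⇒ [-7,-10,-2,-8,0,2,-5,5,-9,-1,1,6,4]
j=7: 5>4, skip
j=8: -9≤4, i=7, swap(7,8) ⇒ [-7,-10,-2,-8,0,2,-5,-9,5,-1,1,6,4]
j=9: -1≤4, i=8, swap(8,9) ⇒ [-7,-10,-2,-8,0,2,-5,-9,-1,5,1,6,4]
j=10: 1≤4, i=9, swap(9,10) ⇒ [-7,-10,-2,-8,0,2,-5,-9,-1,1,5,6,4]
j=11: 6>4, skip
swap(10,12) ⇒ [-7,-10,-2,-8,0,2,-5,-9,-1,1,4,6,5]; return 10
p = 10; k-1 = 7 < 10 ⇒ left

10; left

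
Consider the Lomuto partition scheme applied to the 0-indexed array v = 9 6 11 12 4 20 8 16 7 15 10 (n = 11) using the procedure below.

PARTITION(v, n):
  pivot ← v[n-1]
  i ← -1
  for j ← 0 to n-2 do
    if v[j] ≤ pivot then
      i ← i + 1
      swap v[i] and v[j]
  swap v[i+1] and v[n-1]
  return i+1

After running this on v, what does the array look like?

9 6 4 8 7 10 12 16 11 15 20

pivot = v[10] = 10; i = -1
j=0: v[0]=9 ≤ 10 → i=0, swap v[0],v[0] (no change) → 9 6 11 12 4 20 8 16 7 15 10
j=1: v[1]=6 ≤ 10 → i=1, swap v[1],v[1] (no change) → 9 6 11 12 4 20 8 16 7 15 10
j=2: v[2]=11 > 10 → no swap
j=3: v[3]=12 > 10 → no swap
j=4: v[4]=4 ≤ 10 → i=2, swap v[2],v[4] → 9 6 4 12 11 20 8 16 7 15 10
j=5: v[5]=20 > 10 → no swap
j=6: v[6]=8 ≤ 10 → i=3, swap v[3],v[6] → 9 6 4 8 11 20 12 16 7 15 10
j=7: v[7]=16 > 10 → no swap
j=8: v[8]=7 ≤ 10 → i=4, swap v[4],v[8] → 9 6 4 8 7 20 12 16 11 15 10
j=9: v[9]=15 > 10 → no swap
final swap v[5],v[10] → 9 6 4 8 7 10 12 16 11 15 20; return 5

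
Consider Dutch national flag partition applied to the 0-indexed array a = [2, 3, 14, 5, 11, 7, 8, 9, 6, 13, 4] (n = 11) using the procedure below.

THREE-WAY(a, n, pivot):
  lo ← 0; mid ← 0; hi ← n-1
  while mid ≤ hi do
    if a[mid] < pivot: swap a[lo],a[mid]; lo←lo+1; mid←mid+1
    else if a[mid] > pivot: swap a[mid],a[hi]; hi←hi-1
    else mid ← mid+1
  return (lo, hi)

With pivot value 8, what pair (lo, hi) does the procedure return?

(6, 6)

pivot = 8; lo=0, mid=0, hi=10
a[mid]=2<8: swap a[0],a[0]; lo=1,mid=1 → [2, 3, 14, 5, 11, 7, 8, 9, 6, 13, 4]
a[mid]=3<8: swap a[1],a[1]; lo=2,mid=2 → [2, 3, 14, 5, 11, 7, 8, 9, 6, 13, 4]
a[mid]=14>8: swap a[2],a[10]; hi=9 → [2, 3, 4, 5, 11, 7, 8, 9, 6, 13, 14]
a[mid]=4<8: swap a[2],a[2]; lo=3,mid=3 → [2, 3, 4, 5, 11, 7, 8, 9, 6, 13, 14]
a[mid]=5<8: swap a[3],a[3]; lo=4,mid=4 → [2, 3, 4, 5, 11, 7, 8, 9, 6, 13, 14]
a[mid]=11>8: swap a[4],a[9]; hi=8 → [2, 3, 4, 5, 13, 7, 8, 9, 6, 11, 14]
a[mid]=13>8: swap a[4],a[8]; hi=7 → [2, 3, 4, 5, 6, 7, 8, 9, 13, 11, 14]
a[mid]=6<8: swap a[4],a[4]; lo=5,mid=5 → [2, 3, 4, 5, 6, 7, 8, 9, 13, 11, 14]
a[mid]=7<8: swap a[5],a[5]; lo=6,mid=6 → [2, 3, 4, 5, 6, 7, 8, 9, 13, 11, 14]
a[mid]=8=8: mid=7
a[mid]=9>8: swap a[7],a[7]; hi=6 → [2, 3, 4, 5, 6, 7, 8, 9, 13, 11, 14]
end: lo=6, hi=6; a = [2, 3, 4, 5, 6, 7, 8, 9, 13, 11, 14]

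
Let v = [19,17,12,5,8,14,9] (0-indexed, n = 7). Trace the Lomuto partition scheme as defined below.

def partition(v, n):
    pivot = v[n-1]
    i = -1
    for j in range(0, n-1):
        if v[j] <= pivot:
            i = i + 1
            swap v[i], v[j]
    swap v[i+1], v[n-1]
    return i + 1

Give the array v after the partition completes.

[5,8,9,19,17,14,12]

pivot=9, i=-1
j=0: 19>9, skip
j=1: 17>9, skip
j=2: 12>9, skip
j=3: 5≤9, i=0, swap(0,3) ⇒ [5,17,12,19,8,14,9]
j=4: 8≤9, i=1, swap(1,4) ⇒ [5,8,12,19,17,14,9]
j=5: 14>9, skip
swap(2,6) ⇒ [5,8,9,19,17,14,12]; return 2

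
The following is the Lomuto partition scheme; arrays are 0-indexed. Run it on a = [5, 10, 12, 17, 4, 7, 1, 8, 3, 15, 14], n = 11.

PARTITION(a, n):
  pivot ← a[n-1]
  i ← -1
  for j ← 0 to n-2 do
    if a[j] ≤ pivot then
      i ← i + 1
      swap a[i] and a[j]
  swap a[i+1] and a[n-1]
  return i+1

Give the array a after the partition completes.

pivot = a[10] = 14; i = -1
j=0: a[0]=5 ≤ 14 → i=0, swap a[0],a[0] (no change) → [5, 10, 12, 17, 4, 7, 1, 8, 3, 15, 14]
j=1: a[1]=10 ≤ 14 → i=1, swap a[1],a[1] (no change) → [5, 10, 12, 17, 4, 7, 1, 8, 3, 15, 14]
j=2: a[2]=12 ≤ 14 → i=2, swap a[2],a[2] (no change) → [5, 10, 12, 17, 4, 7, 1, 8, 3, 15, 14]
j=3: a[3]=17 > 14 → no swap
j=4: a[4]=4 ≤ 14 → i=3, swap a[3],a[4] → [5, 10, 12, 4, 17, 7, 1, 8, 3, 15, 14]
j=5: a[5]=7 ≤ 14 → i=4, swap a[4],a[5] → [5, 10, 12, 4, 7, 17, 1, 8, 3, 15, 14]
j=6: a[6]=1 ≤ 14 → i=5, swap a[5],a[6] → [5, 10, 12, 4, 7, 1, 17, 8, 3, 15, 14]
j=7: a[7]=8 ≤ 14 → i=6, swap a[6],a[7] → [5, 10, 12, 4, 7, 1, 8, 17, 3, 15, 14]
j=8: a[8]=3 ≤ 14 → i=7, swap a[7],a[8] → [5, 10, 12, 4, 7, 1, 8, 3, 17, 15, 14]
j=9: a[9]=15 > 14 → no swap
final swap a[8],a[10] → [5, 10, 12, 4, 7, 1, 8, 3, 14, 15, 17]; return 8

[5, 10, 12, 4, 7, 1, 8, 3, 14, 15, 17]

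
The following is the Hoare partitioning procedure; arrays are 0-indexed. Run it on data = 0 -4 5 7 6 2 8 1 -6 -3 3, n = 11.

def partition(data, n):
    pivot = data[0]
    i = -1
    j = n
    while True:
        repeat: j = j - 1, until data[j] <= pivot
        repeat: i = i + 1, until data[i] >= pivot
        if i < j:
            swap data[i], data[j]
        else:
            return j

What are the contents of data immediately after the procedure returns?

-3 -4 -6 7 6 2 8 1 5 0 3

pivot=0
j stops at 9 (-3), i stops at 0 (0); swap ⇒ -3 -4 5 7 6 2 8 1 -6 0 3
j stops at 8 (-6), i stops at 2 (5); swap ⇒ -3 -4 -6 7 6 2 8 1 5 0 3
j stops at 2, i stops at 3; i≥j ⇒ return 2. data=-3 -4 -6 7 6 2 8 1 5 0 3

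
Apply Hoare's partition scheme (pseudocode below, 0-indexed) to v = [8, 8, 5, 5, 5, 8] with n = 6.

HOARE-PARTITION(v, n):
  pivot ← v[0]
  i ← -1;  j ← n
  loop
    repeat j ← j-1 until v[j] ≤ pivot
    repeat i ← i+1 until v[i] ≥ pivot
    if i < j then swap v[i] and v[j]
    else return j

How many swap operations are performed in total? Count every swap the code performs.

2

pivot = v[0] = 8; i = -1, j = 6
j→5 (v[5]=8≤8), i→0 (v[0]=8≥8); i<j, swap → [8, 8, 5, 5, 5, 8]
j→4 (v[4]=5≤8), i→1 (v[1]=8≥8); i<j, swap → [8, 5, 5, 5, 8, 8]
j→3, i→4; i≥j, return j=3. v = [8, 5, 5, 5, 8, 8]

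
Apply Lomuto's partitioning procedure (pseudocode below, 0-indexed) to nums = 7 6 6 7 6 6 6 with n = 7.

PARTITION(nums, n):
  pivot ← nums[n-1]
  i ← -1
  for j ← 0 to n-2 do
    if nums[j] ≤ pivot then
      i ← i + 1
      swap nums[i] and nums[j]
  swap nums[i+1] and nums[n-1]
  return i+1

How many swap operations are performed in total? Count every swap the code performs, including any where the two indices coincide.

pivot=6, i=-1
j=0: 7>6, skip
j=1: 6≤6, i=0, swap(0,1) ⇒ 6 7 6 7 6 6 6
j=2: 6≤6, i=1, swap(1,2) ⇒ 6 6 7 7 6 6 6
j=3: 7>6, skip
j=4: 6≤6, i=2, swap(2,4) ⇒ 6 6 6 7 7 6 6
j=5: 6≤6, i=3, swap(3,5) ⇒ 6 6 6 6 7 7 6
swap(4,6) ⇒ 6 6 6 6 6 7 7; return 4

5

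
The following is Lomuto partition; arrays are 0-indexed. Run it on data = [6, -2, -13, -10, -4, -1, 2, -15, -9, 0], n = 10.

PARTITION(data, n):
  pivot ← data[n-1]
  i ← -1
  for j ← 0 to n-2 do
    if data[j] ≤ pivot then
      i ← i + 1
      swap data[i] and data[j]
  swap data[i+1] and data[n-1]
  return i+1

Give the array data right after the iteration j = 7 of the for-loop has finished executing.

[-2, -13, -10, -4, -1, -15, 2, 6, -9, 0]

pivot = data[9] = 0; i = -1
j=0: data[0]=6 > 0 → no swap
j=1: data[1]=-2 ≤ 0 → i=0, swap data[0],data[1] → [-2, 6, -13, -10, -4, -1, 2, -15, -9, 0]
j=2: data[2]=-13 ≤ 0 → i=1, swap data[1],data[2] → [-2, -13, 6, -10, -4, -1, 2, -15, -9, 0]
j=3: data[3]=-10 ≤ 0 → i=2, swap data[2],data[3] → [-2, -13, -10, 6, -4, -1, 2, -15, -9, 0]
j=4: data[4]=-4 ≤ 0 → i=3, swap data[3],data[4] → [-2, -13, -10, -4, 6, -1, 2, -15, -9, 0]
j=5: data[5]=-1 ≤ 0 → i=4, swap data[4],data[5] → [-2, -13, -10, -4, -1, 6, 2, -15, -9, 0]
j=6: data[6]=2 > 0 → no swap
j=7: data[7]=-15 ≤ 0 → i=5, swap data[5],data[7] → [-2, -13, -10, -4, -1, -15, 2, 6, -9, 0]
(after j=7) data = [-2, -13, -10, -4, -1, -15, 2, 6, -9, 0]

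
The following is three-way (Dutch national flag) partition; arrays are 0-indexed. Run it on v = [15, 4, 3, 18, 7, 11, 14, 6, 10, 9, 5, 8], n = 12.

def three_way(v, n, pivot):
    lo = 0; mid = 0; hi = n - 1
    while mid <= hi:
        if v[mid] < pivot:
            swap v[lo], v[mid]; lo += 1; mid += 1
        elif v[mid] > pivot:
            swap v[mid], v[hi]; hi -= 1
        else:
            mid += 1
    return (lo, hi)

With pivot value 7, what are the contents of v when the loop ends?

[5, 4, 3, 6, 7, 14, 11, 10, 9, 18, 8, 15]

lo=0 mid=0 hi=11
15>7: swap(0,11), hi=10 ⇒ [8, 4, 3, 18, 7, 11, 14, 6, 10, 9, 5, 15]
8>7: swap(0,10), hi=9 ⇒ [5, 4, 3, 18, 7, 11, 14, 6, 10, 9, 8, 15]
5<7: swap(0,0), lo=1 mid=1 ⇒ [5, 4, 3, 18, 7, 11, 14, 6, 10, 9, 8, 15]
4<7: swap(1,1), lo=2 mid=2 ⇒ [5, 4, 3, 18, 7, 11, 14, 6, 10, 9, 8, 15]
3<7: swap(2,2), lo=3 mid=3 ⇒ [5, 4, 3, 18, 7, 11, 14, 6, 10, 9, 8, 15]
18>7: swap(3,9), hi=8 ⇒ [5, 4, 3, 9, 7, 11, 14, 6, 10, 18, 8, 15]
9>7: swap(3,8), hi=7 ⇒ [5, 4, 3, 10, 7, 11, 14, 6, 9, 18, 8, 15]
10>7: swap(3,7), hi=6 ⇒ [5, 4, 3, 6, 7, 11, 14, 10, 9, 18, 8, 15]
6<7: swap(3,3), lo=4 mid=4 ⇒ [5, 4, 3, 6, 7, 11, 14, 10, 9, 18, 8, 15]
7=7: mid=5
11>7: swap(5,6), hi=5 ⇒ [5, 4, 3, 6, 7, 14, 11, 10, 9, 18, 8, 15]
14>7: swap(5,5), hi=4 ⇒ [5, 4, 3, 6, 7, 14, 11, 10, 9, 18, 8, 15]
done. lo=4 hi=4; v=[5, 4, 3, 6, 7, 14, 11, 10, 9, 18, 8, 15]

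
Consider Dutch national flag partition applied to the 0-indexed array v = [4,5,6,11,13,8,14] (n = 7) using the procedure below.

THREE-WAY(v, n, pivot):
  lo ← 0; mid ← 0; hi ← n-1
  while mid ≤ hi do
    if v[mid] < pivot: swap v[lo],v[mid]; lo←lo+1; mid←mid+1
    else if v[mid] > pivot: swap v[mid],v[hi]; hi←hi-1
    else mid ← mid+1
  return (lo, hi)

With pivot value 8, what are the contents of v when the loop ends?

[4,5,6,8,13,14,11]

pivot = 8; lo=0, mid=0, hi=6
v[mid]=4<8: swap v[0],v[0]; lo=1,mid=1 → [4,5,6,11,13,8,14]
v[mid]=5<8: swap v[1],v[1]; lo=2,mid=2 → [4,5,6,11,13,8,14]
v[mid]=6<8: swap v[2],v[2]; lo=3,mid=3 → [4,5,6,11,13,8,14]
v[mid]=11>8: swap v[3],v[6]; hi=5 → [4,5,6,14,13,8,11]
v[mid]=14>8: swap v[3],v[5]; hi=4 → [4,5,6,8,13,14,11]
v[mid]=8=8: mid=4
v[mid]=13>8: swap v[4],v[4]; hi=3 → [4,5,6,8,13,14,11]
end: lo=3, hi=3; v = [4,5,6,8,13,14,11]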